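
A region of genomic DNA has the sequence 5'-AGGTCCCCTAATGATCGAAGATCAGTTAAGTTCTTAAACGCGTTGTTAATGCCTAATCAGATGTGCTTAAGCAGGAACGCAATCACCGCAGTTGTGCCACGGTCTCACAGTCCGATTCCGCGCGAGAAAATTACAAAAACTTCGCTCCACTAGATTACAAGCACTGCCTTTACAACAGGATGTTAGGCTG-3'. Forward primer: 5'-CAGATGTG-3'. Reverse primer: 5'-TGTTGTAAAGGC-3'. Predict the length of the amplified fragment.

120 bp

The forward primer matches the template at positions 58–65.
Taking the reverse complement of TGTTGTAAAGGC gives GCCTTTACAACA, found at positions 166–177 on the template; the primer anneals here to the top strand with its 3' end pointing upstream.
The product runs from position 58 to position 177, so its length is 177 − 58 + 1 = 120 bp.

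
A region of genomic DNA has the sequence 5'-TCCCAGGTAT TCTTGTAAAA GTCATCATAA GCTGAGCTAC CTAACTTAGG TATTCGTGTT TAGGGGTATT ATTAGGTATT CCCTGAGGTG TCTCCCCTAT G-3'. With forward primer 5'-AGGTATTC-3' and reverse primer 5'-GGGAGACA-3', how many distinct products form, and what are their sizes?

Three products: 92 bp, 49 bp, 23 bp

The forward primer AGGTATTC matches the top strand at positions 5–12, 48–55, 74–81.
The reverse primer's reverse complement is TGTCTCCC, matching at positions 89–96.
Each forward site pairs with the reverse site to give a product ending at position 96: sizes 92, 49, 23 bp.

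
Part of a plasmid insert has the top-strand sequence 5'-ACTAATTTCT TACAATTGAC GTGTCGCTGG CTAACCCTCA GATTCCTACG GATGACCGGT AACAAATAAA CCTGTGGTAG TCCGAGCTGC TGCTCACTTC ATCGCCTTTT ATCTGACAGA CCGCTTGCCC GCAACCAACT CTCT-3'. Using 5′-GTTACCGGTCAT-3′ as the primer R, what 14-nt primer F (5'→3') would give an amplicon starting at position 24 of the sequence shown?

The reverse primer's reverse complement ATGACCGGTAAC matches the template at positions 52–63; the product starts at position 24.
The forward primer is identical to the top strand over positions 24–37: TCGCTGGCTAACCC.

5'-TCGCTGGCTAACCC-3'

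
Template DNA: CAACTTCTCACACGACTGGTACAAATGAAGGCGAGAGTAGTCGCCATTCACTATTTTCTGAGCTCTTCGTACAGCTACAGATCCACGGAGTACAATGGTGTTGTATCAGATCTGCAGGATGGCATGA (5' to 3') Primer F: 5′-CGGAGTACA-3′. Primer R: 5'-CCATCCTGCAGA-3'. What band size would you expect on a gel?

Forward primer CGGAGTACA is found on the top strand at positions 86–94.
Taking the reverse complement of CCATCCTGCAGA gives TCTGCAGGATGG, found at positions 111–122 on the template; the primer anneals here to the top strand with its 3' end pointing upstream.
Amplicon spans positions 86–122: 37 bp.

37 bp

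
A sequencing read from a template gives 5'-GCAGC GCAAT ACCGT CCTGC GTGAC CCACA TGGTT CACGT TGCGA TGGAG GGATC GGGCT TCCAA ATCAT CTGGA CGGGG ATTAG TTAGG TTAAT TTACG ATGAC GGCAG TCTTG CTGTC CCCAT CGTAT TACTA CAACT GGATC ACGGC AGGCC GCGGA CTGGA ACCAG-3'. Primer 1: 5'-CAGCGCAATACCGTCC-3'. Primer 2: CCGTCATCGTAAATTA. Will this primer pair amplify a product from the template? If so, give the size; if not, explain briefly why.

Yes — a 106 bp product.

Primer 1 (CAGCGCAATACCGTCC) matches the top strand at positions 2–17; it acts as a forward primer.
Primer 2's reverse complement is TAATTTACGATGACGG, matching the top strand at positions 92–107; it acts as a reverse primer.
The 3' ends face each other across positions 2–107, giving a 106 bp product.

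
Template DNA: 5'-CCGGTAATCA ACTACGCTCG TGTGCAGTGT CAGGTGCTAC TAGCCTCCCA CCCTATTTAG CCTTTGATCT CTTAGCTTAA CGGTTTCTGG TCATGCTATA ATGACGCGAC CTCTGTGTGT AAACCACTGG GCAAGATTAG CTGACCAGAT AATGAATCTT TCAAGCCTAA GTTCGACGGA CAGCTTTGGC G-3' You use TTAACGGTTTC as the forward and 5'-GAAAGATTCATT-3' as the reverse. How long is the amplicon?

86 bp

The forward primer matches the template at positions 77–87.
The reverse primer's reverse complement is AATGAATCTTTC, which matches the template at positions 151–162.
Amplicon spans positions 77–162: 86 bp.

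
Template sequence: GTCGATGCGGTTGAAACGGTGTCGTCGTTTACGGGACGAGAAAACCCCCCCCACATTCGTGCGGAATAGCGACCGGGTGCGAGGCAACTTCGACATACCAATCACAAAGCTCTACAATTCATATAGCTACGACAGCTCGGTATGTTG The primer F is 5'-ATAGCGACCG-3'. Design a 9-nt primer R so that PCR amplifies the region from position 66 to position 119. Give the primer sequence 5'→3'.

5'-AATTGTAGA-3'

The product's 3' end on the top strand is position 119.
The reverse primer anneals to the top strand over positions 111–119, i.e. to TCTACAATT.
Its sequence written 5'→3' is the reverse complement: AATTGTAGA.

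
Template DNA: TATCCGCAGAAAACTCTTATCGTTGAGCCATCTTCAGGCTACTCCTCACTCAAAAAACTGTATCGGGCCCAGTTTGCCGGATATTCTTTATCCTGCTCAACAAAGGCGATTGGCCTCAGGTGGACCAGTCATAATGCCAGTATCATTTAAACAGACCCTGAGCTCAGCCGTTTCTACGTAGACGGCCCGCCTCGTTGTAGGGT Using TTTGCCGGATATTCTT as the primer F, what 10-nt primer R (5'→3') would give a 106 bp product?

5'-CGTAGAAACG-3'

The forward primer binds at positions 73–88, so a 106 bp product ends at position 73 + 106 − 1 = 178.
The reverse primer anneals to the top strand over positions 169–178, i.e. to CGTTTCTACG.
Its sequence written 5'→3' is the reverse complement: CGTAGAAACG.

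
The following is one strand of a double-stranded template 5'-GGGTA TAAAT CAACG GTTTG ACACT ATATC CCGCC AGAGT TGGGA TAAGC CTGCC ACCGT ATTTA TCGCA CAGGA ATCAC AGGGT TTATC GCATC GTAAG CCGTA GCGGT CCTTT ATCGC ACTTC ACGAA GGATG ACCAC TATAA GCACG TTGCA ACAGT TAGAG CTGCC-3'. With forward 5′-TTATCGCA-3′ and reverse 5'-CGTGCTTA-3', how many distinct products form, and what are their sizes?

Three products: 88 bp, 65 bp, 37 bp

The forward primer TTATCGCA matches the top strand at positions 63–70, 86–93, 114–121.
The reverse primer's reverse complement is TAAGCACG, matching at positions 143–150.
Each forward site pairs with the reverse site to give a product ending at position 150: sizes 88, 65, 37 bp.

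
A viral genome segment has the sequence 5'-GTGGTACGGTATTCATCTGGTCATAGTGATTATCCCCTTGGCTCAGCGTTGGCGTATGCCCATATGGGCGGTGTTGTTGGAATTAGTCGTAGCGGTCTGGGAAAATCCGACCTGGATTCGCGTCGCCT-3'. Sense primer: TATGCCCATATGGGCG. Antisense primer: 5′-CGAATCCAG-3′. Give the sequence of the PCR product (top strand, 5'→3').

Scanning the template, TATGCCCATATGGGCG occurs at positions 55–70; this primer anneals to the bottom strand there with its 3' end pointing downstream.
Taking the reverse complement of CGAATCCAG gives CTGGATTCG, found at positions 112–120 on the template; the primer anneals here to the top strand with its 3' end pointing upstream.
The product is the template from position 55 through 120 (66 bp).

5'-TATGCCCATATGGGCGGTGTTGTTGGAATTAGTCGTAGCGGTCTGGGAAAATCCGACCTGGATTCG-3'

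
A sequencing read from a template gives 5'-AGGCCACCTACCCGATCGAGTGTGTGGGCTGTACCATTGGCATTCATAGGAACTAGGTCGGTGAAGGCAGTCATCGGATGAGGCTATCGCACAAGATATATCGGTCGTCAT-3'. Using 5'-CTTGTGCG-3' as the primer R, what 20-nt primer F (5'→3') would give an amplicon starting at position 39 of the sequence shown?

5'-GGCATTCATAGGAACTAGGT-3'

The reverse primer's reverse complement CGCACAAG matches the template at positions 88–95; the product starts at position 39.
The forward primer is identical to the top strand over positions 39–58: GGCATTCATAGGAACTAGGT.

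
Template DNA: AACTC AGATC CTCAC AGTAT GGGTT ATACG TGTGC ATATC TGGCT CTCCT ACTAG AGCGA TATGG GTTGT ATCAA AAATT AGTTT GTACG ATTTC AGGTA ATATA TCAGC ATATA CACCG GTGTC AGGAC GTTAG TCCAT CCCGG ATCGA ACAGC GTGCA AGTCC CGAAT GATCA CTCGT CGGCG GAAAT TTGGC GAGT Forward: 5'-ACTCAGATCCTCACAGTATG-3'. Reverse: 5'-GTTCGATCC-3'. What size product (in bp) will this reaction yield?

151 bp

Scanning the template, ACTCAGATCCTCACAGTATG occurs at positions 2–21; this primer anneals to the bottom strand there with its 3' end pointing downstream.
Reverse complement of the reverse primer: GGATCGAAC. This occurs on the top strand at positions 144–152.
The product runs from position 2 to position 152, so its length is 152 − 2 + 1 = 151 bp.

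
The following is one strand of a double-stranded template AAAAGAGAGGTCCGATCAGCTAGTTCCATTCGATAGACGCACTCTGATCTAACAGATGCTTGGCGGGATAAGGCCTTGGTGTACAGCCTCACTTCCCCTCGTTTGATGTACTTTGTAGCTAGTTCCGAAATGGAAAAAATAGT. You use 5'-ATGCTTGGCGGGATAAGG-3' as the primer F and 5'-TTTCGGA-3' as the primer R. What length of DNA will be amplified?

The forward primer matches the template at positions 56–73.
The reverse primer's reverse complement is TCCGAAA, which matches the template at positions 124–130.
Product length = (reverse-primer end) − (forward-primer start) + 1 = 130 − 56 + 1 = 75 bp.

75 bp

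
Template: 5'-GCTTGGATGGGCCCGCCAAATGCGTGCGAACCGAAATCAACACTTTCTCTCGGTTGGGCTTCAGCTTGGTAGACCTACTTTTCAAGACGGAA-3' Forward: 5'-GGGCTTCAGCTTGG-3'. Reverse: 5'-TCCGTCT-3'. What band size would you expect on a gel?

36 bp

Forward primer GGGCTTCAGCTTGG is found on the top strand at positions 56–69.
The reverse primer's reverse complement is AGACGGA, which matches the template at positions 85–91.
The product runs from position 56 to position 91, so its length is 91 − 56 + 1 = 36 bp.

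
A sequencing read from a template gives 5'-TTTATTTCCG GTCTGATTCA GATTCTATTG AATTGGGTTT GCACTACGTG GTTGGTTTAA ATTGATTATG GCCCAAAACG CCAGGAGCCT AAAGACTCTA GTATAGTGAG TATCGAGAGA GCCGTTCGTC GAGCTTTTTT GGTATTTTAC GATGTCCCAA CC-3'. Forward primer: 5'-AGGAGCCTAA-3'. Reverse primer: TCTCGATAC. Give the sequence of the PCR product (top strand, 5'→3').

The forward primer matches the template at positions 83–92.
Taking the reverse complement of TCTCGATAC gives GTATCGAGA, found at positions 110–118 on the template; the primer anneals here to the top strand with its 3' end pointing upstream.
The product is the template from position 83 through 118 (36 bp).

5'-AGGAGCCTAAAGACTCTAGTATAGTGAGTATCGAGA-3'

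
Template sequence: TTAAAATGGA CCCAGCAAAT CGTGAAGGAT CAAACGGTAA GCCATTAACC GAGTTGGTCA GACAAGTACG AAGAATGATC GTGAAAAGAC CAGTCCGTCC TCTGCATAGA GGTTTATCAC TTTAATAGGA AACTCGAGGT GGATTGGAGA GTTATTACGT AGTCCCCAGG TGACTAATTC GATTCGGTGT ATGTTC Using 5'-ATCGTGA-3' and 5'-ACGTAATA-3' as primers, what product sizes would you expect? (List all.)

142 bp, 83 bp

The forward primer ATCGTGA matches the top strand at positions 19–25, 78–84.
The reverse primer's reverse complement is TATTACGT, matching at positions 153–160.
Each forward site pairs with the reverse site to give a product ending at position 160: sizes 142, 83 bp.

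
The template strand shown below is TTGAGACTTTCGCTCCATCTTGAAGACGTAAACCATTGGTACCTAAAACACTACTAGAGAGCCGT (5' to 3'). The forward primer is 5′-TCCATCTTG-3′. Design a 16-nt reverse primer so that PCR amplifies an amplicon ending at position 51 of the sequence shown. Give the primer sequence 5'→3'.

5'-GTGTTTTAGGTACCAA-3'

The forward primer binds at positions 14–22; the product's 3' end on the top strand is position 51.
The reverse primer anneals to the top strand over positions 36–51, i.e. to TTGGTACCTAAAACAC.
Its sequence written 5'→3' is the reverse complement: GTGTTTTAGGTACCAA.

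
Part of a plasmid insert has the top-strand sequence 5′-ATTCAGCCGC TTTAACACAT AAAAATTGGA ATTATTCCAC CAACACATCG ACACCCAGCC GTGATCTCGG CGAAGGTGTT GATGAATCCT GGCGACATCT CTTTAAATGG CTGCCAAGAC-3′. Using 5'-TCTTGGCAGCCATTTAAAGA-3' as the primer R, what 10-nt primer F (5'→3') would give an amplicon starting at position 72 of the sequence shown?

The reverse primer's reverse complement TCTTTAAATGGCTGCCAAGA matches the template at positions 100–119; the product starts at position 72.
The forward primer is identical to the top strand over positions 72–81: GAAGGTGTTG.

5'-GAAGGTGTTG-3'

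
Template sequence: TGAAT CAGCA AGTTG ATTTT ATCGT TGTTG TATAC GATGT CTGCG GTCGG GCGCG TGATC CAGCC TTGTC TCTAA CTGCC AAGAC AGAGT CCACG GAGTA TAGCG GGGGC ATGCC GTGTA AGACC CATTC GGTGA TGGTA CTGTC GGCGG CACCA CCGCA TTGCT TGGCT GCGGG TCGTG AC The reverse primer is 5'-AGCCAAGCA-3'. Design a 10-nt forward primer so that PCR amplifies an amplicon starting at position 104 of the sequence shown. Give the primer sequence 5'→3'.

The reverse primer's reverse complement TGCTTGGCT matches the template at positions 162–170; the product starts at position 104.
The forward primer is identical to the top strand over positions 104–113: CGGGGGCATG.

5'-CGGGGGCATG-3'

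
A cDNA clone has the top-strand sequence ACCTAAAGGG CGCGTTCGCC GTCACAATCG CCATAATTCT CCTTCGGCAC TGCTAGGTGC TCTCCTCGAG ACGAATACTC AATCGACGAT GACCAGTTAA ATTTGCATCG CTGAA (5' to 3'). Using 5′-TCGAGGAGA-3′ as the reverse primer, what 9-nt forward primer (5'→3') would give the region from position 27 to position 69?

5'-ATCGCCATA-3'

The reverse primer's reverse complement TCTCCTCGA matches the template at positions 61–69; the product starts at position 27.
The forward primer is identical to the top strand over positions 27–35: ATCGCCATA.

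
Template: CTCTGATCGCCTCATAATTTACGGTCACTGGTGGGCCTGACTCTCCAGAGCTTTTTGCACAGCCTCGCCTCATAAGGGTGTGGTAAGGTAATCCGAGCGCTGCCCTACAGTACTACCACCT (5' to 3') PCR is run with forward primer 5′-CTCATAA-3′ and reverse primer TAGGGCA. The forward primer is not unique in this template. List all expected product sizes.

The forward primer CTCATAA matches the top strand at positions 11–17, 69–75.
The reverse primer's reverse complement is TGCCCTA, matching at positions 101–107.
Each forward site pairs with the reverse site to give a product ending at position 107: sizes 97, 39 bp.

97 bp, 39 bp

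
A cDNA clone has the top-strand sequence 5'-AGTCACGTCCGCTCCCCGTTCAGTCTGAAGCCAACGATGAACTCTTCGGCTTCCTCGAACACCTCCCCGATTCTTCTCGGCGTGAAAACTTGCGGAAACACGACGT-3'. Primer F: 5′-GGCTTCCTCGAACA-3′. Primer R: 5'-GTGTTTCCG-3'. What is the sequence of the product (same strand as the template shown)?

5'-GGCTTCCTCGAACACCTCCCCGATTCTTCTCGGCGTGAAAACTTGCGGAAACAC-3'

The forward primer matches the template at positions 48–61.
Reverse complement of the reverse primer: CGGAAACAC. This occurs on the top strand at positions 93–101.
The product is the template from position 48 through 101 (54 bp).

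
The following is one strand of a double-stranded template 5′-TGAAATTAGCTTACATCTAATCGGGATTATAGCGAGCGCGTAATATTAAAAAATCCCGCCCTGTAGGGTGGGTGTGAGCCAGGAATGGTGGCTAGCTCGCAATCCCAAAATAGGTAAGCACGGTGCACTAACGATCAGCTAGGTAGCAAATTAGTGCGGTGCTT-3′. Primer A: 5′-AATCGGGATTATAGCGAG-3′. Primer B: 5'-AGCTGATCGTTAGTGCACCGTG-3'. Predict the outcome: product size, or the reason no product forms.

Primer A (AATCGGGATTATAGCGAG) matches the top strand at positions 19–36; it acts as a forward primer.
Primer B's reverse complement is CACGGTGCACTAACGATCAGCT, matching the top strand at positions 119–140; it acts as a reverse primer.
The 3' ends face each other across positions 19–140, giving a 122 bp product.

Yes — a 122 bp product.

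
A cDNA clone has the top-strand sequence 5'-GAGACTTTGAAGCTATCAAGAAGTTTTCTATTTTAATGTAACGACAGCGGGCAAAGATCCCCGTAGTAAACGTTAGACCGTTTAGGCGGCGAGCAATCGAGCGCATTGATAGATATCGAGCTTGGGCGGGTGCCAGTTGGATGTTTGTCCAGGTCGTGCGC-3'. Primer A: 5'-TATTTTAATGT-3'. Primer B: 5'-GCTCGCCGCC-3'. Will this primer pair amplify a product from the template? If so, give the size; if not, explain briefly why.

Yes — a 66 bp product.

Primer A (TATTTTAATGT) matches the top strand at positions 29–39; it acts as a forward primer.
Primer B's reverse complement is GGCGGCGAGC, matching the top strand at positions 85–94; it acts as a reverse primer.
The 3' ends face each other across positions 29–94, giving a 66 bp product.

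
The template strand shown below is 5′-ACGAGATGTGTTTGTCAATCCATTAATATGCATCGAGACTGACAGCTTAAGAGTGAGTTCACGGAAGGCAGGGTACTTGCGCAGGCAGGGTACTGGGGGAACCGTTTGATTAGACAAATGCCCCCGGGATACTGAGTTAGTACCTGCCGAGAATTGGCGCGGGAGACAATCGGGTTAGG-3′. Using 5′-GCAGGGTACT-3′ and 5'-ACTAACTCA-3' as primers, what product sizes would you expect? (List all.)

The forward primer GCAGGGTACT matches the top strand at positions 68–77, 85–94.
The reverse primer's reverse complement is TGAGTTAGT, matching at positions 133–141.
Each forward site pairs with the reverse site to give a product ending at position 141: sizes 74, 57 bp.

74 bp, 57 bp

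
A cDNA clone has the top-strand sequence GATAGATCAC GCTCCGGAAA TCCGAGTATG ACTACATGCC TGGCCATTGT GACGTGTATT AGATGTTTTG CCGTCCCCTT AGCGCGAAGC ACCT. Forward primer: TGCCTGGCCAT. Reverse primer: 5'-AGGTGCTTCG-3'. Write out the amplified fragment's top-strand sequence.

5'-TGCCTGGCCATTGTGACGTGTATTAGATGTTTTGCCGTCCCCTTAGCGCGAAGCACCT-3'

The forward primer matches the template at positions 37–47.
Reverse complement of the reverse primer: CGAAGCACCT. This occurs on the top strand at positions 85–94.
The product is the template from position 37 through 94 (58 bp).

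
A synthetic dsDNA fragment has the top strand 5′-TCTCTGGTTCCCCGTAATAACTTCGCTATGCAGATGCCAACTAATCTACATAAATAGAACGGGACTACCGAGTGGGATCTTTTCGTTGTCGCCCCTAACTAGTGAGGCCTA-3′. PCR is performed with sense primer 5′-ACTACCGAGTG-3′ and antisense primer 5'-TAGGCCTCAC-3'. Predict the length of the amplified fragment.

The forward primer matches the template at positions 64–74.
Reverse complement of the reverse primer: GTGAGGCCTA. This occurs on the top strand at positions 102–111.
Amplicon spans positions 64–111: 48 bp.

48 bp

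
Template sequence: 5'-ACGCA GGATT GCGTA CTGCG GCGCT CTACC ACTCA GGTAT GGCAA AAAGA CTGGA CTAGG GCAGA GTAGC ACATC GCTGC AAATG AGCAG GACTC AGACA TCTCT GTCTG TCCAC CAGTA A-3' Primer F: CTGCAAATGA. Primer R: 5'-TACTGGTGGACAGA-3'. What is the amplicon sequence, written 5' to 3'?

Forward primer CTGCAAATGA is found on the top strand at positions 77–86.
The reverse primer's reverse complement is TCTGTCCACCAGTA, which matches the template at positions 107–120.
The product is the template from position 77 through 120 (44 bp).

5'-CTGCAAATGAGCAGGACTCAGACATCTCTGTCTGTCCACCAGTA-3'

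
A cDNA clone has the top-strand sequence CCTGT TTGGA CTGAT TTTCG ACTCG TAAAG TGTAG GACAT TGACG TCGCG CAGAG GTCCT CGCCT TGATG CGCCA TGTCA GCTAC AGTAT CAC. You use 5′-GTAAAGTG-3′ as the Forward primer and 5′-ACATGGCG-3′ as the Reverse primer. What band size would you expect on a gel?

Scanning the template, GTAAAGTG occurs at positions 25–32; this primer anneals to the bottom strand there with its 3' end pointing downstream.
The reverse primer's reverse complement is CGCCATGT, which matches the template at positions 71–78.
Amplicon spans positions 25–78: 54 bp.

54 bp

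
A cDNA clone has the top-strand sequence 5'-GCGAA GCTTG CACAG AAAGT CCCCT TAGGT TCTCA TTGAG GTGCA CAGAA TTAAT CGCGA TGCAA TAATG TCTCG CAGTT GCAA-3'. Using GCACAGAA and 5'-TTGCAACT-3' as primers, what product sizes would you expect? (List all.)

75 bp, 42 bp

The forward primer GCACAGAA matches the top strand at positions 10–17, 43–50.
The reverse primer's reverse complement is AGTTGCAA, matching at positions 77–84.
Each forward site pairs with the reverse site to give a product ending at position 84: sizes 75, 42 bp.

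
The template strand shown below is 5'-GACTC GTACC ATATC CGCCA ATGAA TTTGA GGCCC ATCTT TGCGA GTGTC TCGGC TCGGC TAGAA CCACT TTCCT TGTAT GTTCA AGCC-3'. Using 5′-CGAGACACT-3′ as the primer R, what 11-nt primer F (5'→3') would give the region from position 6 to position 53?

5'-GTACCATATCC-3'

The reverse primer's reverse complement AGTGTCTCG matches the template at positions 45–53; the product starts at position 6.
The forward primer is identical to the top strand over positions 6–16: GTACCATATCC.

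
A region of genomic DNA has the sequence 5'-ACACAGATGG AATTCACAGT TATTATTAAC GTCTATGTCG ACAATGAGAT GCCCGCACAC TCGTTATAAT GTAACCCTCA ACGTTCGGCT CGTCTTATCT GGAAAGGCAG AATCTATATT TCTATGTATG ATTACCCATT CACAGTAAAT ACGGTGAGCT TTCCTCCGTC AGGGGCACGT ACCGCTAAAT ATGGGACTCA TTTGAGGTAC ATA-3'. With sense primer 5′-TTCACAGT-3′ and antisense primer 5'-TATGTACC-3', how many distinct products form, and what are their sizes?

Two products: 201 bp, 75 bp

The forward primer TTCACAGT matches the top strand at positions 13–20, 139–146.
The reverse primer's reverse complement is GGTACATA, matching at positions 206–213.
Each forward site pairs with the reverse site to give a product ending at position 213: sizes 201, 75 bp.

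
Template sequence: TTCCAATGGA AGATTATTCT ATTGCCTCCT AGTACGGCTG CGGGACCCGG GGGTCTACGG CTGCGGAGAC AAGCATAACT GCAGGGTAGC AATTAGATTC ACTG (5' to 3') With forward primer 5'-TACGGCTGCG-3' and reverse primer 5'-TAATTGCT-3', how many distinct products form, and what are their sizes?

Two products: 63 bp, 40 bp

The forward primer TACGGCTGCG matches the top strand at positions 33–42, 56–65.
The reverse primer's reverse complement is AGCAATTA, matching at positions 88–95.
Each forward site pairs with the reverse site to give a product ending at position 95: sizes 63, 40 bp.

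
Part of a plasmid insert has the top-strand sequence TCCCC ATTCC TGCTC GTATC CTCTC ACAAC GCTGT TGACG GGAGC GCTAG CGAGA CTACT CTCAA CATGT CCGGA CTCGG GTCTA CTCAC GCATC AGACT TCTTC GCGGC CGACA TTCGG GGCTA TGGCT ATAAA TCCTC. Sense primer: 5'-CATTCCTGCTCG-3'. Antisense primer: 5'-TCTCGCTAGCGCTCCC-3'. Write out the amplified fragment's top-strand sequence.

5'-CATTCCTGCTCGTATCCTCTCACAACGCTGTTGACGGGAGCGCTAGCGAGA-3'

Scanning the template, CATTCCTGCTCG occurs at positions 5–16; this primer anneals to the bottom strand there with its 3' end pointing downstream.
Taking the reverse complement of TCTCGCTAGCGCTCCC gives GGGAGCGCTAGCGAGA, found at positions 40–55 on the template; the primer anneals here to the top strand with its 3' end pointing upstream.
The product is the template from position 5 through 55 (51 bp).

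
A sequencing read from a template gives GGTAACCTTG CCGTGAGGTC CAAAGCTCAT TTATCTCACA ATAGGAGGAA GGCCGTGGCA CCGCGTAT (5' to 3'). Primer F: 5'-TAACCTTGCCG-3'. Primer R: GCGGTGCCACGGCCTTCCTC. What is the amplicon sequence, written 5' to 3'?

5'-TAACCTTGCCGTGAGGTCCAAAGCTCATTTATCTCACAATAGGAGGAAGGCCGTGGCACCGC-3'

Scanning the template, TAACCTTGCCG occurs at positions 3–13; this primer anneals to the bottom strand there with its 3' end pointing downstream.
Reverse complement of the reverse primer: GAGGAAGGCCGTGGCACCGC. This occurs on the top strand at positions 45–64.
The product is the template from position 3 through 64 (62 bp).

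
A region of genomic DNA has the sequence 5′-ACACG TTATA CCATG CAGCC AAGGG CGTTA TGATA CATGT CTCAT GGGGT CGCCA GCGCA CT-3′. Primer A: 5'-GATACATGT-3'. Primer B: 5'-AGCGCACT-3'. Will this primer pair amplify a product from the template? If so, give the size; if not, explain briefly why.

No product — both primers anneal to the same strand and extend in the same direction.

Primer A (GATACATGT) matches the top strand at positions 32–40 (3' end points downstream).
Primer B (AGCGCACT) also matches the top strand directly, at positions 55–62 — its reverse complement AGTGCGCT is not present.
Both primers anneal to the bottom strand with 3' ends pointing the same way, so neither can prime synthesis back toward the other.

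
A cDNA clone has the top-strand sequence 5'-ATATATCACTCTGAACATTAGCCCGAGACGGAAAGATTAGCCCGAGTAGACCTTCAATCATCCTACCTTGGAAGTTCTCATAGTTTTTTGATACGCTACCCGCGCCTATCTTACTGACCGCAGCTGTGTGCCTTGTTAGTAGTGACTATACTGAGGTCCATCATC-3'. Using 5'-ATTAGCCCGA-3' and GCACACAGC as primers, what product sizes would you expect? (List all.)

115 bp, 96 bp

The forward primer ATTAGCCCGA matches the top strand at positions 17–26, 36–45.
The reverse primer's reverse complement is GCTGTGTGC, matching at positions 123–131.
Each forward site pairs with the reverse site to give a product ending at position 131: sizes 115, 96 bp.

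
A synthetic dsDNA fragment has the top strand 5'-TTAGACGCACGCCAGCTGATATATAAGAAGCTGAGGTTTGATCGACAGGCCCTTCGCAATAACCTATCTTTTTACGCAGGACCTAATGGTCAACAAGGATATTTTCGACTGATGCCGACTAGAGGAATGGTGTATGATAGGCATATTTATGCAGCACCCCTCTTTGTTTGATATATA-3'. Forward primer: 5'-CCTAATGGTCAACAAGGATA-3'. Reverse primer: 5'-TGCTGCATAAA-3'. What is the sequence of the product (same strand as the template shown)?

5'-CCTAATGGTCAACAAGGATATTTTCGACTGATGCCGACTAGAGGAATGGTGTATGATAGGCATATTTATGCAGCA-3'

Scanning the template, CCTAATGGTCAACAAGGATA occurs at positions 82–101; this primer anneals to the bottom strand there with its 3' end pointing downstream.
The reverse primer's reverse complement is TTTATGCAGCA, which matches the template at positions 146–156.
The product is the template from position 82 through 156 (75 bp).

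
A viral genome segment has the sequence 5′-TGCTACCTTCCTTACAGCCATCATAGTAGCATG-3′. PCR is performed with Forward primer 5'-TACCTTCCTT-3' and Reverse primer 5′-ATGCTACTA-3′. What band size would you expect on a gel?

Scanning the template, TACCTTCCTT occurs at positions 4–13; this primer anneals to the bottom strand there with its 3' end pointing downstream.
The reverse primer's reverse complement is TAGTAGCAT, which matches the template at positions 24–32.
The product runs from position 4 to position 32, so its length is 32 − 4 + 1 = 29 bp.

29 bp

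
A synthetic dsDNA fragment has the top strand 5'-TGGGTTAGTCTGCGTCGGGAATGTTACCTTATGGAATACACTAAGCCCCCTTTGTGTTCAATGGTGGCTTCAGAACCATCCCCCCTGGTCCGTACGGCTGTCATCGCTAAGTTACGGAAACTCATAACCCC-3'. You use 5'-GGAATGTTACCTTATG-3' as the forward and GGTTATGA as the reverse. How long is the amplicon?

Scanning the template, GGAATGTTACCTTATG occurs at positions 18–33; this primer anneals to the bottom strand there with its 3' end pointing downstream.
The reverse primer's reverse complement is TCATAACC, which matches the template at positions 122–129.
Amplicon spans positions 18–129: 112 bp.

112 bp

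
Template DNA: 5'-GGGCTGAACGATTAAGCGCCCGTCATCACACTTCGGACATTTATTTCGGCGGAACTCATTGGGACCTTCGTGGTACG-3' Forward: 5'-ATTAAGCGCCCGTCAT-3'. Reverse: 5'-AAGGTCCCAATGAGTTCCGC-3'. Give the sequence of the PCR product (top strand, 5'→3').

Scanning the template, ATTAAGCGCCCGTCAT occurs at positions 11–26; this primer anneals to the bottom strand there with its 3' end pointing downstream.
The reverse primer's reverse complement is GCGGAACTCATTGGGACCTT, which matches the template at positions 49–68.
The product is the template from position 11 through 68 (58 bp).

5'-ATTAAGCGCCCGTCATCACACTTCGGACATTTATTTCGGCGGAACTCATTGGGACCTT-3'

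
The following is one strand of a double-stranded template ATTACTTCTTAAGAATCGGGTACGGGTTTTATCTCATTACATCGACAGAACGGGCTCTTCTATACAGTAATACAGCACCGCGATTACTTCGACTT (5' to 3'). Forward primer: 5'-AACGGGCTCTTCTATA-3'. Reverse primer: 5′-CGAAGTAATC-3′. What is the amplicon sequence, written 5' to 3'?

Forward primer AACGGGCTCTTCTATA is found on the top strand at positions 49–64.
Taking the reverse complement of CGAAGTAATC gives GATTACTTCG, found at positions 82–91 on the template; the primer anneals here to the top strand with its 3' end pointing upstream.
The product is the template from position 49 through 91 (43 bp).

5'-AACGGGCTCTTCTATACAGTAATACAGCACCGCGATTACTTCG-3'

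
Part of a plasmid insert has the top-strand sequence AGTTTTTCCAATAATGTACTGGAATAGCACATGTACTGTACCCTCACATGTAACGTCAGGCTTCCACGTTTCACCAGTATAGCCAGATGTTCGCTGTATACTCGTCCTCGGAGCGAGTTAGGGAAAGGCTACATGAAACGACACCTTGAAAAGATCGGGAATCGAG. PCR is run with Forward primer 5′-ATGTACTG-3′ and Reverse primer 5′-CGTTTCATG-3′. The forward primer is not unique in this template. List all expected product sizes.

The forward primer ATGTACTG matches the top strand at positions 14–21, 31–38.
The reverse primer's reverse complement is CATGAAACG, matching at positions 132–140.
Each forward site pairs with the reverse site to give a product ending at position 140: sizes 127, 110 bp.

127 bp, 110 bp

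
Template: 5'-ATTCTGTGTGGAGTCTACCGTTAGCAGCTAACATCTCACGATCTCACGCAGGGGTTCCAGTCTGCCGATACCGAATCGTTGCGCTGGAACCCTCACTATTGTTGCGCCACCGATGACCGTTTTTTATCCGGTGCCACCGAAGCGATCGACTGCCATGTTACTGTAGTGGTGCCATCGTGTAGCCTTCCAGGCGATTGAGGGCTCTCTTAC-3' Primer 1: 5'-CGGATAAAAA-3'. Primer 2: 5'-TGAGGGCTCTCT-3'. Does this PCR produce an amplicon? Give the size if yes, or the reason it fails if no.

Primer 1 (CGGATAAAAA) has reverse complement TTTTTATCCG, which matches the top strand at positions 121–130; primer 1 anneals to the top strand there with its 3' end pointing upstream toward position 121.
Primer 2 (TGAGGGCTCTCT) matches the top strand directly at positions 196–207; it anneals to the bottom strand with its 3' end pointing downstream toward position 207.
The 3' ends diverge (primer 1 extends toward position 1, primer 2 toward position 210), so the primers never converge on a shared product.

No product — the primers' 3' ends point away from each other.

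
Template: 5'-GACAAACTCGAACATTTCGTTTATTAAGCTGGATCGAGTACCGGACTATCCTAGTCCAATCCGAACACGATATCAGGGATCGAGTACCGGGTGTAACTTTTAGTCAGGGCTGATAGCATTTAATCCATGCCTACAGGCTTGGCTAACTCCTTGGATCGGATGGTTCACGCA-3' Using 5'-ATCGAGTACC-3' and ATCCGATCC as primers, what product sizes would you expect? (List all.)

The forward primer ATCGAGTACC matches the top strand at positions 33–42, 79–88.
The reverse primer's reverse complement is GGATCGGAT, matching at positions 153–161.
Each forward site pairs with the reverse site to give a product ending at position 161: sizes 129, 83 bp.

129 bp, 83 bp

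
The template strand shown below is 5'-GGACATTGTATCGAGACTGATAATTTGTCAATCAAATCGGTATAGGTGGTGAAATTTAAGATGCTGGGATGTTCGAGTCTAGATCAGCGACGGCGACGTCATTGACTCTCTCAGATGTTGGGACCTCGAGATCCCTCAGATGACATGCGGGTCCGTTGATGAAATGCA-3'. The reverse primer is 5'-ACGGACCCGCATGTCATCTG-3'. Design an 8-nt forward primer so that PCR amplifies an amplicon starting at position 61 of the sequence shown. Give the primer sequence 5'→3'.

5'-ATGCTGGG-3'

The reverse primer's reverse complement CAGATGACATGCGGGTCCGT matches the template at positions 137–156; the product starts at position 61.
The forward primer is identical to the top strand over positions 61–68: ATGCTGGG.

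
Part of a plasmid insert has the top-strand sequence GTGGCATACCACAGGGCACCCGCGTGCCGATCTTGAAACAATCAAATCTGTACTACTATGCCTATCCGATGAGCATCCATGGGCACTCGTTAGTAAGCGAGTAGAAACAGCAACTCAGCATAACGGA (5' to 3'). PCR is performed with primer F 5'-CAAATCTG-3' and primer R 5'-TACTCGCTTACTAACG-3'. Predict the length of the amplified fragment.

61 bp

The forward primer matches the template at positions 43–50.
Taking the reverse complement of TACTCGCTTACTAACG gives CGTTAGTAAGCGAGTA, found at positions 88–103 on the template; the primer anneals here to the top strand with its 3' end pointing upstream.
Amplicon spans positions 43–103: 61 bp.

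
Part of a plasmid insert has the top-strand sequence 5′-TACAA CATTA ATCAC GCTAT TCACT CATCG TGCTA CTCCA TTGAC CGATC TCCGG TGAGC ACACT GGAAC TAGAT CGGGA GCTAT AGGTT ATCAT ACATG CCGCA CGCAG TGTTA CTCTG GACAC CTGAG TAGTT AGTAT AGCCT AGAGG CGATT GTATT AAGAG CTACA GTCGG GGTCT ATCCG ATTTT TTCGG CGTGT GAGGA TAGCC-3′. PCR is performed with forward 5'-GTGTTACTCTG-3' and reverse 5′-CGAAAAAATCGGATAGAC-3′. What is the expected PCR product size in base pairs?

85 bp

Scanning the template, GTGTTACTCTG occurs at positions 110–120; this primer anneals to the bottom strand there with its 3' end pointing downstream.
Taking the reverse complement of CGAAAAAATCGGATAGAC gives GTCTATCCGATTTTTTCG, found at positions 177–194 on the template; the primer anneals here to the top strand with its 3' end pointing upstream.
The product runs from position 110 to position 194, so its length is 194 − 110 + 1 = 85 bp.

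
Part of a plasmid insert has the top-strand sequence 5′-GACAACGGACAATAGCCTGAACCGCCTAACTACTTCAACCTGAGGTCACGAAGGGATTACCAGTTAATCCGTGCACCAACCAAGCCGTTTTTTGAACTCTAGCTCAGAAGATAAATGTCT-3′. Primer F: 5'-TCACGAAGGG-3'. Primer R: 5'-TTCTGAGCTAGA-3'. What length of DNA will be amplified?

64 bp

Scanning the template, TCACGAAGGG occurs at positions 46–55; this primer anneals to the bottom strand there with its 3' end pointing downstream.
Taking the reverse complement of TTCTGAGCTAGA gives TCTAGCTCAGAA, found at positions 98–109 on the template; the primer anneals here to the top strand with its 3' end pointing upstream.
The product runs from position 46 to position 109, so its length is 109 − 46 + 1 = 64 bp.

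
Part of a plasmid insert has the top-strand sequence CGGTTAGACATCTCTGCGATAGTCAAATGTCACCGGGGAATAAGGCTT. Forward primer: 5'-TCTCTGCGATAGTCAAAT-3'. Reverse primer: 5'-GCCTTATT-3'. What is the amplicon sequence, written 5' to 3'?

5'-TCTCTGCGATAGTCAAATGTCACCGGGGAATAAGGC-3'

Scanning the template, TCTCTGCGATAGTCAAAT occurs at positions 11–28; this primer anneals to the bottom strand there with its 3' end pointing downstream.
Reverse complement of the reverse primer: AATAAGGC. This occurs on the top strand at positions 39–46.
The product is the template from position 11 through 46 (36 bp).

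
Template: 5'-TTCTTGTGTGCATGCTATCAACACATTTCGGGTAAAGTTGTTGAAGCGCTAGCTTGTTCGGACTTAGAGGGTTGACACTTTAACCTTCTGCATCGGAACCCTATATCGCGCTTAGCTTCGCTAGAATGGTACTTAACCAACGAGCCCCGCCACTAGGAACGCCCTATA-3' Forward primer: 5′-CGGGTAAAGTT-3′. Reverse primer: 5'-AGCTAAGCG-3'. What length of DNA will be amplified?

Forward primer CGGGTAAAGTT is found on the top strand at positions 29–39.
Reverse complement of the reverse primer: CGCTTAGCT. This occurs on the top strand at positions 109–117.
The product runs from position 29 to position 117, so its length is 117 − 29 + 1 = 89 bp.

89 bp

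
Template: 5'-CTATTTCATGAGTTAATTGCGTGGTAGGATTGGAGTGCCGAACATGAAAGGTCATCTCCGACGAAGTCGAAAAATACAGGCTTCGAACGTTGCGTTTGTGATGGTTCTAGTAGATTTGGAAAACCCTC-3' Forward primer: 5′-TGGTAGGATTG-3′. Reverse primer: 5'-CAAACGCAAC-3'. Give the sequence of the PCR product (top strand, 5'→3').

5'-TGGTAGGATTGGAGTGCCGAACATGAAAGGTCATCTCCGACGAAGTCGAAAAATACAGGCTTCGAACGTTGCGTTTG-3'

The forward primer matches the template at positions 22–32.
Taking the reverse complement of CAAACGCAAC gives GTTGCGTTTG, found at positions 89–98 on the template; the primer anneals here to the top strand with its 3' end pointing upstream.
The product is the template from position 22 through 98 (77 bp).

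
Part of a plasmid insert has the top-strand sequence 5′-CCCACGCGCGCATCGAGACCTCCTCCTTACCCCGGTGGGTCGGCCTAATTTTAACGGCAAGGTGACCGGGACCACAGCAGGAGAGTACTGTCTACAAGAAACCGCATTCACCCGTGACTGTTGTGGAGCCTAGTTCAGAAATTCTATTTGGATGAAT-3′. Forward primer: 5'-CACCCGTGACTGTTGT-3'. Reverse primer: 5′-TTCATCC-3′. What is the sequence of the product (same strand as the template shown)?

5'-CACCCGTGACTGTTGTGGAGCCTAGTTCAGAAATTCTATTTGGATGAA-3'

Scanning the template, CACCCGTGACTGTTGT occurs at positions 109–124; this primer anneals to the bottom strand there with its 3' end pointing downstream.
The reverse primer's reverse complement is GGATGAA, which matches the template at positions 150–156.
The product is the template from position 109 through 156 (48 bp).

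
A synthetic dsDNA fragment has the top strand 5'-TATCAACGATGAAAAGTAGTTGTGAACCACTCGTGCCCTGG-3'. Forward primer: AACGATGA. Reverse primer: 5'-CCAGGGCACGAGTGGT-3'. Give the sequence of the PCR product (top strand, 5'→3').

Scanning the template, AACGATGA occurs at positions 5–12; this primer anneals to the bottom strand there with its 3' end pointing downstream.
The reverse primer's reverse complement is ACCACTCGTGCCCTGG, which matches the template at positions 26–41.
The product is the template from position 5 through 41 (37 bp).

5'-AACGATGAAAAGTAGTTGTGAACCACTCGTGCCCTGG-3'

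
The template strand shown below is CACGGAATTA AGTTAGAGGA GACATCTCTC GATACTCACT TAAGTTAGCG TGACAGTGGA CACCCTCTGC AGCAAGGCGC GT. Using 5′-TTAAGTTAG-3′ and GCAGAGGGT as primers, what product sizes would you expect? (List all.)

63 bp, 31 bp

The forward primer TTAAGTTAG matches the top strand at positions 8–16, 40–48.
The reverse primer's reverse complement is ACCCTCTGC, matching at positions 62–70.
Each forward site pairs with the reverse site to give a product ending at position 70: sizes 63, 31 bp.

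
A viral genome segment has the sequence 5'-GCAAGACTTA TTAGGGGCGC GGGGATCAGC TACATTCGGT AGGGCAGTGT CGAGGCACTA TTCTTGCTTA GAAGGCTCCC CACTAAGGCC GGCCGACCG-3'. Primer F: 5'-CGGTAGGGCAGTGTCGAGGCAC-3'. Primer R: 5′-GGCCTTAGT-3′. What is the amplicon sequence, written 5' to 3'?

Scanning the template, CGGTAGGGCAGTGTCGAGGCAC occurs at positions 37–58; this primer anneals to the bottom strand there with its 3' end pointing downstream.
Reverse complement of the reverse primer: ACTAAGGCC. This occurs on the top strand at positions 82–90.
The product is the template from position 37 through 90 (54 bp).

5'-CGGTAGGGCAGTGTCGAGGCACTATTCTTGCTTAGAAGGCTCCCCACTAAGGCC-3'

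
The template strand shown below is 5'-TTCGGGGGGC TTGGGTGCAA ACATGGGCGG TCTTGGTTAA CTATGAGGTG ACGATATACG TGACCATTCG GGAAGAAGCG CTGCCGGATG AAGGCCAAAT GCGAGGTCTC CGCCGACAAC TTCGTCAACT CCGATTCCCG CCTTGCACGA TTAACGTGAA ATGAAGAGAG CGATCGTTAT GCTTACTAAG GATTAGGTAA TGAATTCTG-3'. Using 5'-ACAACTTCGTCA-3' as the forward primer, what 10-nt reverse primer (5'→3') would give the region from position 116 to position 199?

5'-TACCTAATCC-3'

The product's 3' end on the top strand is position 199.
The reverse primer anneals to the top strand over positions 190–199, i.e. to GGATTAGGTA.
Its sequence written 5'→3' is the reverse complement: TACCTAATCC.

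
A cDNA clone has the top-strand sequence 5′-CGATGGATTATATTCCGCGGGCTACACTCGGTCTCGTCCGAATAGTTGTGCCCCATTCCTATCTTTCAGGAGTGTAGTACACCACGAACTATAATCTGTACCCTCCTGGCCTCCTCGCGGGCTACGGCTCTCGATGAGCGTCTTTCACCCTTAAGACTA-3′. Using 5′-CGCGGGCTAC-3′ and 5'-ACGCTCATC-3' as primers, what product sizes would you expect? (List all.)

The forward primer CGCGGGCTAC matches the top strand at positions 16–25, 116–125.
The reverse primer's reverse complement is GATGAGCGT, matching at positions 133–141.
Each forward site pairs with the reverse site to give a product ending at position 141: sizes 126, 26 bp.

126 bp, 26 bp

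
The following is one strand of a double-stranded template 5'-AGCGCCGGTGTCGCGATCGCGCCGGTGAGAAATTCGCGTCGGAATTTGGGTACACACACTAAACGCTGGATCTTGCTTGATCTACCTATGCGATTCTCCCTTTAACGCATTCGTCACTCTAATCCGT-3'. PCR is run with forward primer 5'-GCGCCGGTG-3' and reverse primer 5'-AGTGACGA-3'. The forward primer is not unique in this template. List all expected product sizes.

117 bp, 100 bp

The forward primer GCGCCGGTG matches the top strand at positions 2–10, 19–27.
The reverse primer's reverse complement is TCGTCACT, matching at positions 111–118.
Each forward site pairs with the reverse site to give a product ending at position 118: sizes 117, 100 bp.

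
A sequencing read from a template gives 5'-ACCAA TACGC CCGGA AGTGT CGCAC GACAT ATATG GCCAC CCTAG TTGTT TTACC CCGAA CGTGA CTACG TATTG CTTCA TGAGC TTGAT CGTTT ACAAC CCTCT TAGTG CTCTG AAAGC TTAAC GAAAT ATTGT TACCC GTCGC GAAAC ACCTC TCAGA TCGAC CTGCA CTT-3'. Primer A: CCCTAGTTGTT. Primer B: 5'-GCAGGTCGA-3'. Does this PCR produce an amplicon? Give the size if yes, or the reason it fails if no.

Yes — a 130 bp product.

Primer A (CCCTAGTTGTT) matches the top strand at positions 40–50; it acts as a forward primer.
Primer B's reverse complement is TCGACCTGC, matching the top strand at positions 161–169; it acts as a reverse primer.
The 3' ends face each other across positions 40–169, giving a 130 bp product.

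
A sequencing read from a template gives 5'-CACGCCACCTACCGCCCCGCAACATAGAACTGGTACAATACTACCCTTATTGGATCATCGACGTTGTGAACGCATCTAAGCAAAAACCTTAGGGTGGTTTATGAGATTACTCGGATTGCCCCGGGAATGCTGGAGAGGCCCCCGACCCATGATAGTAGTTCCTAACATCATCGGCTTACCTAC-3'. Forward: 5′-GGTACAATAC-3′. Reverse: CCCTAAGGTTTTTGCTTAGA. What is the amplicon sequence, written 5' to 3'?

5'-GGTACAATACTACCCTTATTGGATCATCGACGTTGTGAACGCATCTAAGCAAAAACCTTAGGG-3'

Forward primer GGTACAATAC is found on the top strand at positions 32–41.
Reverse complement of the reverse primer: TCTAAGCAAAAACCTTAGGG. This occurs on the top strand at positions 75–94.
The product is the template from position 32 through 94 (63 bp).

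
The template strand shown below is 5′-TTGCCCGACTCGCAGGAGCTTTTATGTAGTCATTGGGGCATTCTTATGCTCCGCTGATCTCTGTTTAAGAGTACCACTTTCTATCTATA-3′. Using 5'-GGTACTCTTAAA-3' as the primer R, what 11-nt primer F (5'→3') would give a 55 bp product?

5'-TTTATGTAGTC-3'

The reverse primer's reverse complement TTTAAGAGTACC matches the template at positions 64–75, so the product ends at position 75.
A 55 bp product then starts at position 75 − 55 + 1 = 21.
The forward primer is identical to the top strand there: TTTATGTAGTC.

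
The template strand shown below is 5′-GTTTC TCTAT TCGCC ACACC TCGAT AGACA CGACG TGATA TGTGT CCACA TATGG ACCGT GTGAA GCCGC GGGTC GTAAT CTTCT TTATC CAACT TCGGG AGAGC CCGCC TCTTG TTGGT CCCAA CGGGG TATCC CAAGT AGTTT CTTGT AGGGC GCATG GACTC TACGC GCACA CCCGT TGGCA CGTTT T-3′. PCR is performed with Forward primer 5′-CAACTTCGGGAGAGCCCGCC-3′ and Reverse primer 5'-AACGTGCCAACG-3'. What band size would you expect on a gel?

The forward primer matches the template at positions 91–110.
Taking the reverse complement of AACGTGCCAACG gives CGTTGGCACGTT, found at positions 178–189 on the template; the primer anneals here to the top strand with its 3' end pointing upstream.
The product runs from position 91 to position 189, so its length is 189 − 91 + 1 = 99 bp.

99 bp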